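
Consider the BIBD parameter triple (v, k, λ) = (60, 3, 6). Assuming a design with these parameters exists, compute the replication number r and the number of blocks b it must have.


Any 2-(v, k, λ) BIBD satisfies two necessary conditions:
  (i)  Each point sits in r blocks, and counting incidences through any fixed point gives r(k − 1) = λ(v − 1), so r = λ(v − 1)/(k − 1).
  (ii) Total incidences bk = vr, so b = vr/k.
Step 1: r = λ(v − 1)/(k − 1) = 6·(60 − 1)/(3 − 1) = 6·59/2 = 354/2 = 177.
Step 2: b = vr/k = 60·177/3 = 10620/3 = 3540.
Check integrality: r = 177 ∈ Z ✓, b = 3540 ∈ Z ✓.
(These identities are necessary conditions: they determine r and b for any design with these parameters, but do not by themselves prove that one exists.)

r = 177, b = 3540.


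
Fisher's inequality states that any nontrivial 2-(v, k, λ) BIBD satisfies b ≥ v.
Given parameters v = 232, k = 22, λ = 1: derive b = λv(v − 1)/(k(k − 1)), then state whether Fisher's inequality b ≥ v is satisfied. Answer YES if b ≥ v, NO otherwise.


r = λ(v − 1)/(k − 1) = 1·231/21 = 11.
b = vr/k = 232·11/22 = 116.
Fisher's inequality: b ≥ v ⇔ 116 ≥ 232? NO.

NO


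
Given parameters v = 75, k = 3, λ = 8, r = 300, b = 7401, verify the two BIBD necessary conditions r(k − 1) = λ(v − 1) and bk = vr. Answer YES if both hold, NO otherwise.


Condition (i): r(k − 1) = 300·2 = 600; λ(v − 1) = 8·74 = 592. Match? NO.
Condition (ii): bk = 7401·3 = 22203; vr = 75·300 = 22500. Match? NO.
Both conditions hold? NO.

NO


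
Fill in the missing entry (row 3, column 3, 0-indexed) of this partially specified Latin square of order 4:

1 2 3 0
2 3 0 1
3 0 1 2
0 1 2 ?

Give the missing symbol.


Row 3 contains symbols [0, 1, 2] — missing [3].
Column 3 contains symbols [0, 1, 2] — missing [3].
The missing symbol must appear in both missing sets; intersection = [3].
Therefore the hidden value is 3.

Missing value = 3.


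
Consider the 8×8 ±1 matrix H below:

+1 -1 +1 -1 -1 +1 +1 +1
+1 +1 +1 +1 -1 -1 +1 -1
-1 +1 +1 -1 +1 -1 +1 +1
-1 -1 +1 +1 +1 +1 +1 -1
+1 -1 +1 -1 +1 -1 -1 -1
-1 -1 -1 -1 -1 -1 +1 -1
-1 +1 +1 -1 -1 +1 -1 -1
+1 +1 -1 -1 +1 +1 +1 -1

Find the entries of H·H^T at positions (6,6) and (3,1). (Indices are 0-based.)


Row 1 of H: [1, 1, 1, 1, -1, -1, 1, -1].
Row 3 of H: [-1, -1, 1, 1, 1, 1, 1, -1].
Row 6 of H: [-1, 1, 1, -1, -1, 1, -1, -1].
(H·H^T)[6][6] = Σ_j H[6][j]·H[6][j] = (-1)² + (1)² + (1)² + (-1)² + (-1)² + (1)² + (-1)² + (-1)² = 1 + 1 + 1 + 1 + 1 + 1 + 1 + 1 = 8.
(H·H^T)[3][1] = Σ_j H[3][j]·H[1][j] = (-1)·(1) + (-1)·(1) + (1)·(1) + (1)·(1) + (1)·(-1) + (1)·(-1) + (1)·(1) + (-1)·(-1) = -1 + -1 + 1 + 1 + -1 + -1 + 1 + 1 = 0.
So rows 3 and 1 are orthogonal; the diagonal entry equals n = 8.

(6,6) entry = 8; (3,1) entry = 0.


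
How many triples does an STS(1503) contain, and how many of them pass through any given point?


An STS(v) is a 2-(v, 3, 1) BIBD: block size k = 3, λ = 1.
Replication: r(k − 1) = λ(v − 1) ⇒ r·2 = 1503 − 1 = 1502 ⇒ r = 751.
Block count: bk = vr ⇒ b·3 = 1503·751 = 1128753 ⇒ b = 376251.

r = 751, b = 376251.


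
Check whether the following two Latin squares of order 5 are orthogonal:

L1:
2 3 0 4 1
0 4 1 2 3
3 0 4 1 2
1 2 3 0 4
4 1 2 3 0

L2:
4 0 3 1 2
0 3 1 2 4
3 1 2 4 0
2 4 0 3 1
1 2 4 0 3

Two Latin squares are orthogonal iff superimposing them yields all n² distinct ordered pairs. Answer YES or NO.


Form the n² = 25 superimposed pairs (L1[i][j], L2[i][j]), row by row (rows and columns indexed from 0):
row 0: (2,4) (3,0) (0,3) (4,1) (1,2)
row 1: (0,0) (4,3) (1,1) (2,2) (3,4)
row 2: (3,3) (0,1) (4,2) (1,4) (2,0)
row 3: (1,2) (2,4) (3,0) (0,3) (4,1)
row 4: (4,1) (1,2) (2,4) (3,0) (0,3)
Orthogonality requires all 25 pairs distinct.
But the pair (1,2) repeats: cell (0,4) has L1 = 1, L2 = 2, and cell (3,0) has L1 = 1, L2 = 2.
A repeated pair means some other pair never occurs (only 15 distinct pairs out of 25), so the squares are not orthogonal.
Conclusion: NO.

NO


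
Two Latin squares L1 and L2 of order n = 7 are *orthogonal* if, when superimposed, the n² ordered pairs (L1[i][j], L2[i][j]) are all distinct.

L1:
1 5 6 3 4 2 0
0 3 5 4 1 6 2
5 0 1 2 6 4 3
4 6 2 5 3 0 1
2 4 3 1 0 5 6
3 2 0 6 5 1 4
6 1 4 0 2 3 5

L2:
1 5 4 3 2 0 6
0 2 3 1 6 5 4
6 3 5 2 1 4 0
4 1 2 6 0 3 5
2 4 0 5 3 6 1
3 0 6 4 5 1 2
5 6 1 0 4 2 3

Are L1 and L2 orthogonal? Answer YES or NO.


Form the n² = 49 superimposed pairs (L1[i][j], L2[i][j]), row by row (rows and columns indexed from 0):
row 0: (1,1) (5,5) (6,4) (3,3) (4,2) (2,0) (0,6)
row 1: (0,0) (3,2) (5,3) (4,1) (1,6) (6,5) (2,4)
row 2: (5,6) (0,3) (1,5) (2,2) (6,1) (4,4) (3,0)
row 3: (4,4) (6,1) (2,2) (5,6) (3,0) (0,3) (1,5)
row 4: (2,2) (4,4) (3,0) (1,5) (0,3) (5,6) (6,1)
row 5: (3,3) (2,0) (0,6) (6,4) (5,5) (1,1) (4,2)
row 6: (6,5) (1,6) (4,1) (0,0) (2,4) (3,2) (5,3)
Orthogonality requires all 49 pairs distinct.
But the pair (4,4) repeats: cell (2,5) has L1 = 4, L2 = 4, and cell (3,0) has L1 = 4, L2 = 4.
A repeated pair means some other pair never occurs (only 21 distinct pairs out of 49), so the squares are not orthogonal.
Conclusion: NO.

NO


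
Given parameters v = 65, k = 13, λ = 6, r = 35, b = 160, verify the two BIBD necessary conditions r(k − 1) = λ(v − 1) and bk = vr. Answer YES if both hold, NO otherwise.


Condition (i): r(k − 1) = 35·12 = 420; λ(v − 1) = 6·64 = 384. Match? NO.
Condition (ii): bk = 160·13 = 2080; vr = 65·35 = 2275. Match? NO.
Both conditions hold? NO.

NO


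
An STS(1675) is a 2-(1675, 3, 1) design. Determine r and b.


An STS(v) is a 2-(v, 3, 1) BIBD: block size k = 3, λ = 1.
Replication: r(k − 1) = λ(v − 1) ⇒ r·2 = 1675 − 1 = 1674 ⇒ r = 837.
Block count: b = v(v − 1)/6 = 1675·1674/6 = 2803950/6 = 467325.
(Check via bk = vr: 467325·3 = 1401975 = 1675·837 = 1401975 ✓.)

r = 837, b = 467325.


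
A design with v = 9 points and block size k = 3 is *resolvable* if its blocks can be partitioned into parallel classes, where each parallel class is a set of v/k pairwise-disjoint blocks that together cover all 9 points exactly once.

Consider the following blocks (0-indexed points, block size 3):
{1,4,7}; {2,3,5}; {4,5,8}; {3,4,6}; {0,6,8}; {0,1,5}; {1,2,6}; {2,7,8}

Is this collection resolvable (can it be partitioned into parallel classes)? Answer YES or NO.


v = 9, block size k = 3, number of blocks = 8.
For resolvability, blocks must partition into parallel classes of size v/k = 3.
Total blocks must therefore be a multiple of 3: 8 = 3·2 + 2 ⇒ not divisible ✗.
Resolvable? NO.

NO


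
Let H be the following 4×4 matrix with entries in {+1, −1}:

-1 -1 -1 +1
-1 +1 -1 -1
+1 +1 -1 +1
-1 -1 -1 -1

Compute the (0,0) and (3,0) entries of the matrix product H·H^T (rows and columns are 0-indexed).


Row 0 of H: [-1, -1, -1, 1].
Row 3 of H: [-1, -1, -1, -1].
(H·H^T)[0][0] = Σ_j H[0][j]·H[0][j] = (-1)² + (-1)² + (-1)² + (1)² = 1 + 1 + 1 + 1 = 4.
(H·H^T)[3][0] = Σ_j H[3][j]·H[0][j] = (-1)·(-1) + (-1)·(-1) + (-1)·(-1) + (-1)·(1) = 1 + 1 + 1 + -1 = 2.
Rows 3 and 0 are not orthogonal (dot product = 2 ≠ 0), so H is not a Hadamard matrix.

(0,0) entry = 4; (3,0) entry = 2.


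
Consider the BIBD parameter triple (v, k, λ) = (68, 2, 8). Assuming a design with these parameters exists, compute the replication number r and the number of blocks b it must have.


Any 2-(v, k, λ) BIBD satisfies two necessary conditions:
  (i)  Each point sits in r blocks, and counting incidences through any fixed point gives r(k − 1) = λ(v − 1), so r = λ(v − 1)/(k − 1).
  (ii) Total incidences bk = vr, so b = vr/k.
Step 1: r = λ(v − 1)/(k − 1) = 8·(68 − 1)/(2 − 1) = 8·67/1 = 536/1 = 536.
Step 2: b = vr/k = 68·536/2 = 36448/2 = 18224.
Check integrality: r = 536 ∈ Z ✓, b = 18224 ∈ Z ✓.
(These identities are necessary conditions: they determine r and b for any design with these parameters, but do not by themselves prove that one exists.)

r = 536, b = 18224.


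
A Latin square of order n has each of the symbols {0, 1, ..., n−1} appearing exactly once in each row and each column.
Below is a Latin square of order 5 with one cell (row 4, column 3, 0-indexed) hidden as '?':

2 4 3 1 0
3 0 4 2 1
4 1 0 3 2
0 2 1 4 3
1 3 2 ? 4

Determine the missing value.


Row 4 contains symbols [1, 2, 3, 4] — missing [0].
Column 3 contains symbols [1, 2, 3, 4] — missing [0].
The missing symbol must appear in both missing sets; intersection = [0].
Therefore the hidden value is 0.

Missing value = 0.


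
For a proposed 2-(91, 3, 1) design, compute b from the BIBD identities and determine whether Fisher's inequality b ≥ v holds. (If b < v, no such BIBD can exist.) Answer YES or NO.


r = λ(v − 1)/(k − 1) = 1·90/2 = 45.
b = vr/k = 91·45/3 = 1365.
Fisher's inequality: b ≥ v ⇔ 1365 ≥ 91? YES.

YES


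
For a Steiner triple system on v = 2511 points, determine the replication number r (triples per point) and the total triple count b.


An STS(v) is a 2-(v, 3, 1) BIBD: block size k = 3, λ = 1.
Replication: r(k − 1) = λ(v − 1) ⇒ r·2 = 2511 − 1 = 2510 ⇒ r = 1255.
Block count: bk = vr ⇒ b·3 = 2511·1255 = 3151305 ⇒ b = 1050435.

r = 1255, b = 1050435.


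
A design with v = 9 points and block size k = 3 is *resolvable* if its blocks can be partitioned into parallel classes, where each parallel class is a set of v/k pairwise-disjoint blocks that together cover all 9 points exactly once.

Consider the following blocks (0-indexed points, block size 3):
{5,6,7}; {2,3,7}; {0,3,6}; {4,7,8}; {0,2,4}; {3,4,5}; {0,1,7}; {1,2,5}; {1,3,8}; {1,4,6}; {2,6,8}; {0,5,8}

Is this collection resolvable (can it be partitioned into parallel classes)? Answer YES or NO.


v = 9, block size k = 3, number of blocks = 12.
For resolvability, blocks must partition into parallel classes of size v/k = 3.
Total blocks must therefore be a multiple of 3: 12 = 3·4 + 0 ⇒ divisible ✓.
Greedy packing gives 4 candidate class(es). Each should be a full parallel class (size 3, covers all 9 points).
  Class 1 (3 blocks): {5,6,7}; {0,2,4}; {1,3,8}. Points covered: [0, 1, 2, 3, 4, 5, 6, 7, 8].
  Class 2 (3 blocks): {2,3,7}; {1,4,6}; {0,5,8}. Points covered: [0, 1, 2, 3, 4, 5, 6, 7, 8].
  Class 3 (3 blocks): {0,3,6}; {4,7,8}; {1,2,5}. Points covered: [0, 1, 2, 3, 4, 5, 6, 7, 8].
  Class 4 (3 blocks): {3,4,5}; {0,1,7}; {2,6,8}. Points covered: [0, 1, 2, 3, 4, 5, 6, 7, 8].
All classes full (size 3)? YES. All classes cover every point? YES.
Resolvable? YES.

YES


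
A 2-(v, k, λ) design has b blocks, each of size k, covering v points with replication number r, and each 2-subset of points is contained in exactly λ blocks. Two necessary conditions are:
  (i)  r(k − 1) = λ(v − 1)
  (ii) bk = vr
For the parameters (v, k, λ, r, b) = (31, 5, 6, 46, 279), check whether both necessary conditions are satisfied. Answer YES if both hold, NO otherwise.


Condition (i): r(k − 1) = 46·4 = 184; λ(v − 1) = 6·30 = 180. Match? NO.
Condition (ii): bk = 279·5 = 1395; vr = 31·46 = 1426. Match? NO.
Both conditions hold? NO.

NO


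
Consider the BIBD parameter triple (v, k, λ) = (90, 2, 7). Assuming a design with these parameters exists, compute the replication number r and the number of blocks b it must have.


Any 2-(v, k, λ) BIBD satisfies two necessary conditions:
  (i)  Each point sits in r blocks, and counting incidences through any fixed point gives r(k − 1) = λ(v − 1), so r = λ(v − 1)/(k − 1).
  (ii) Total incidences bk = vr, so b = vr/k.
Step 1: r = λ(v − 1)/(k − 1) = 7·(90 − 1)/(2 − 1) = 7·89/1 = 623/1 = 623.
Step 2: b = vr/k = 90·623/2 = 56070/2 = 28035.
Check integrality: r = 623 ∈ Z ✓, b = 28035 ∈ Z ✓.
(These identities are necessary conditions: they determine r and b for any design with these parameters, but do not by themselves prove that one exists.)

r = 623, b = 28035.


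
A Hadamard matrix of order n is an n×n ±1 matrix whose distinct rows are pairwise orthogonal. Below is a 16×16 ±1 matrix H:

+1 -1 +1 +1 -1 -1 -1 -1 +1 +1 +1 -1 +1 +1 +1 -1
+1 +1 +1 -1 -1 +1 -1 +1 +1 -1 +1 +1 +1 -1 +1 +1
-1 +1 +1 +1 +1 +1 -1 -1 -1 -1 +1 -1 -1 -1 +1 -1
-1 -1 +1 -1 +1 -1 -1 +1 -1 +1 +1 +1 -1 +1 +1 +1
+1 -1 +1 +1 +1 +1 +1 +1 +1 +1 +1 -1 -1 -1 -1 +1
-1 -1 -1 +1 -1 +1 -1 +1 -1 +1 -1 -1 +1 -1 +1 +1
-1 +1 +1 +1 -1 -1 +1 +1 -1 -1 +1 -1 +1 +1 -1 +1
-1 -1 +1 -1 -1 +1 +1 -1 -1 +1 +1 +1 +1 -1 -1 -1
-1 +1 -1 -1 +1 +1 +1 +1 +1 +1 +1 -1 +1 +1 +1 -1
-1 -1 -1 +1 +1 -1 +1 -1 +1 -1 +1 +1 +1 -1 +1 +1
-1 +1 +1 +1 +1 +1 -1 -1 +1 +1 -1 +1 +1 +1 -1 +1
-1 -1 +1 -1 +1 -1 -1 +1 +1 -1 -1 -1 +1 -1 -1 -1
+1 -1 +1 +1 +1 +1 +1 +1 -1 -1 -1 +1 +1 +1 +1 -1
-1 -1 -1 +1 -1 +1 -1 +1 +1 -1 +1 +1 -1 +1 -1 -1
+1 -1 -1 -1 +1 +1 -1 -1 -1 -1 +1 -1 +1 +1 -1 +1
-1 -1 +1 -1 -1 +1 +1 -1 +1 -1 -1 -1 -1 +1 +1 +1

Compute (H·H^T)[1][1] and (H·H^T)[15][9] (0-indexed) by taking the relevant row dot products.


Row 1 of H: [1, 1, 1, -1, -1, 1, -1, 1, 1, -1, 1, 1, 1, -1, 1, 1].
Row 9 of H: [-1, -1, -1, 1, 1, -1, 1, -1, 1, -1, 1, 1, 1, -1, 1, 1].
Row 15 of H: [-1, -1, 1, -1, -1, 1, 1, -1, 1, -1, -1, -1, -1, 1, 1, 1].
(H·H^T)[1][1] = Σ_j H[1][j]·H[1][j] = (1)² + (1)² + (1)² + (-1)² + (-1)² + (1)² + (-1)² + (1)² + (1)² + (-1)² + (1)² + (1)² + (1)² + (-1)² + (1)² + (1)² = 1 + 1 + 1 + 1 + 1 + 1 + 1 + 1 + 1 + 1 + 1 + 1 + 1 + 1 + 1 + 1 = 16.
(H·H^T)[15][9] = Σ_j H[15][j]·H[9][j] = (-1)·(-1) + (-1)·(-1) + (1)·(-1) + (-1)·(1) + (-1)·(1) + (1)·(-1) + (1)·(1) + (-1)·(-1) + (1)·(1) + (-1)·(-1) + (-1)·(1) + (-1)·(1) + (-1)·(1) + (1)·(-1) + (1)·(1) + (1)·(1) = 1 + 1 + -1 + -1 + -1 + -1 + 1 + 1 + 1 + 1 + -1 + -1 + -1 + -1 + 1 + 1 = 0.
So rows 15 and 9 are orthogonal; the diagonal entry equals n = 16.

(1,1) entry = 16; (15,9) entry = 0.


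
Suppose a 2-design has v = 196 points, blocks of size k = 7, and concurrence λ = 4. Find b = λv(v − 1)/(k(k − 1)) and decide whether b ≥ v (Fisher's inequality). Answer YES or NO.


r = λ(v − 1)/(k − 1) = 4·195/6 = 130.
b = vr/k = 196·130/7 = 3640.
Fisher's inequality: b ≥ v ⇔ 3640 ≥ 196? YES.

YES


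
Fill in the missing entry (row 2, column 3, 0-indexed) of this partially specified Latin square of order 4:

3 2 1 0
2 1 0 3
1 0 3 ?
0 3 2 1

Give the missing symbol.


Row 2 contains symbols [0, 1, 3] — missing [2].
Column 3 contains symbols [0, 1, 3] — missing [2].
The missing symbol must appear in both missing sets; intersection = [2].
Therefore the hidden value is 2.

Missing value = 2.


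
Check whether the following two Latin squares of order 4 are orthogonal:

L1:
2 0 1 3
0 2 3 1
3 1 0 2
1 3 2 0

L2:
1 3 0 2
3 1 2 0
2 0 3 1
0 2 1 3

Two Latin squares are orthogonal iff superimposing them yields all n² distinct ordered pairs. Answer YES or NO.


Form the n² = 16 superimposed pairs (L1[i][j], L2[i][j]), row by row (rows and columns indexed from 0):
row 0: (2,1) (0,3) (1,0) (3,2)
row 1: (0,3) (2,1) (3,2) (1,0)
row 2: (3,2) (1,0) (0,3) (2,1)
row 3: (1,0) (3,2) (2,1) (0,3)
Orthogonality requires all 16 pairs distinct.
But the pair (0,3) repeats: cell (0,1) has L1 = 0, L2 = 3, and cell (1,0) has L1 = 0, L2 = 3.
A repeated pair means some other pair never occurs (only 4 distinct pairs out of 16), so the squares are not orthogonal.
Conclusion: NO.

NO


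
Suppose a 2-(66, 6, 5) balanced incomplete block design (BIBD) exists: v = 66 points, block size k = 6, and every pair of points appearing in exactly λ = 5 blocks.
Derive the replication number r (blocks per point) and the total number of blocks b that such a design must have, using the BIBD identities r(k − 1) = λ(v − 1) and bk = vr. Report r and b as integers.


Any 2-(v, k, λ) BIBD satisfies two necessary conditions:
  (i)  Each point sits in r blocks, and counting incidences through any fixed point gives r(k − 1) = λ(v − 1), so r = λ(v − 1)/(k − 1).
  (ii) Total incidences bk = vr, so b = vr/k.
Step 1: r = λ(v − 1)/(k − 1) = 5·(66 − 1)/(6 − 1) = 5·65/5 = 325/5 = 65.
Step 2: b = vr/k = 66·65/6 = 4290/6 = 715.
Check integrality: r = 65 ∈ Z ✓, b = 715 ∈ Z ✓.
(These identities are necessary conditions: they determine r and b for any design with these parameters, but do not by themselves prove that one exists.)

r = 65, b = 715.


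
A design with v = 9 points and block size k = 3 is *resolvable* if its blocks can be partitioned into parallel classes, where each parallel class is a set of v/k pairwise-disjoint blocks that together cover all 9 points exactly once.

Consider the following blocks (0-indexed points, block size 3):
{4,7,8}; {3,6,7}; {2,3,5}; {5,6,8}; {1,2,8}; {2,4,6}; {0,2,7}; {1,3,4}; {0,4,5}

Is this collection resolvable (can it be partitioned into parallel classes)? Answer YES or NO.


v = 9, block size k = 3, number of blocks = 9.
For resolvability, blocks must partition into parallel classes of size v/k = 3.
Total blocks must therefore be a multiple of 3: 9 = 3·3 + 0 ⇒ divisible ✓.
Consider block {4,7,8}. The only other block(s) in the collection disjoint from it are {2,3,5} — just 1 block(s). Any parallel class containing {4,7,8} would need 2 other blocks each disjoint from it, so no parallel class of size 3 can contain {4,7,8}.
Since every block must belong to some parallel class in a resolution, the collection cannot be partitioned into parallel classes.
Resolvable? NO.

NO


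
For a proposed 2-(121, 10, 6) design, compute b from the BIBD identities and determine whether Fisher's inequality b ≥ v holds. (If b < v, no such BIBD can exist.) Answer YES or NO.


b = λv(v − 1)/(k(k − 1)) = 6·121·120/(10·9) = 87120/90 = 968.
Compare with v = 121: b ≥ v, so Fisher's inequality holds.

YES


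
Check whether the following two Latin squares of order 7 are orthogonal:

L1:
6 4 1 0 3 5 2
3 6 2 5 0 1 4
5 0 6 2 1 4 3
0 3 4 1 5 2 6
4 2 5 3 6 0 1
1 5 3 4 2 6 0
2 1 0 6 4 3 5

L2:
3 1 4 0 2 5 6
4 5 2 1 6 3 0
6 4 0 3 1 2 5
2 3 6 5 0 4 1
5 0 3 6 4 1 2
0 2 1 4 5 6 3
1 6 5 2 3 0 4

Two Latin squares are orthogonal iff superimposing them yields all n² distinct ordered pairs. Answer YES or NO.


Form the n² = 49 superimposed pairs (L1[i][j], L2[i][j]), row by row (rows and columns indexed from 0):
row 0: (6,3) (4,1) (1,4) (0,0) (3,2) (5,5) (2,6)
row 1: (3,4) (6,5) (2,2) (5,1) (0,6) (1,3) (4,0)
row 2: (5,6) (0,4) (6,0) (2,3) (1,1) (4,2) (3,5)
row 3: (0,2) (3,3) (4,6) (1,5) (5,0) (2,4) (6,1)
row 4: (4,5) (2,0) (5,3) (3,6) (6,4) (0,1) (1,2)
row 5: (1,0) (5,2) (3,1) (4,4) (2,5) (6,6) (0,3)
row 6: (2,1) (1,6) (0,5) (6,2) (4,3) (3,0) (5,4)
Orthogonality requires all 49 pairs distinct.
Check by first coordinate: for each symbol s of L1, list the L2 entries in the n cells where L1 = s; they must all differ.
  L1 = 0: L2 entries (in reading order) 0, 6, 4, 2, 1, 3, 5 — all 7 distinct ✓
  L1 = 1: L2 entries (in reading order) 4, 3, 1, 5, 2, 0, 6 — all 7 distinct ✓
  L1 = 2: L2 entries (in reading order) 6, 2, 3, 4, 0, 5, 1 — all 7 distinct ✓
  L1 = 3: L2 entries (in reading order) 2, 4, 5, 3, 6, 1, 0 — all 7 distinct ✓
  L1 = 4: L2 entries (in reading order) 1, 0, 2, 6, 5, 4, 3 — all 7 distinct ✓
  L1 = 5: L2 entries (in reading order) 5, 1, 6, 0, 3, 2, 4 — all 7 distinct ✓
  L1 = 6: L2 entries (in reading order) 3, 5, 0, 1, 4, 6, 2 — all 7 distinct ✓
Every symbol of L1 meets every symbol of L2 exactly once, so all 49 pairs are distinct (49 of 49).
Conclusion: YES.

YES


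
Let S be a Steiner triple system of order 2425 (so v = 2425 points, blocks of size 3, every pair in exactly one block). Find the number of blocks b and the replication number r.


An STS(v) is a 2-(v, 3, 1) BIBD: block size k = 3, λ = 1.
Replication: r(k − 1) = λ(v − 1) ⇒ r·2 = 2425 − 1 = 2424 ⇒ r = 1212.
Block count: b = v(v − 1)/6 = 2425·2424/6 = 5878200/6 = 979700.

r = 1212, b = 979700.


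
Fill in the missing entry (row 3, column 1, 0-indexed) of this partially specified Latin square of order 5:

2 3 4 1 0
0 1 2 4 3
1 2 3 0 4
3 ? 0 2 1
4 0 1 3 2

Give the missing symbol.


Row 3 contains symbols [0, 1, 2, 3] — missing [4].
Column 1 contains symbols [0, 1, 2, 3] — missing [4].
The missing symbol must appear in both missing sets; intersection = [4].
Therefore the hidden value is 4.

Missing value = 4.


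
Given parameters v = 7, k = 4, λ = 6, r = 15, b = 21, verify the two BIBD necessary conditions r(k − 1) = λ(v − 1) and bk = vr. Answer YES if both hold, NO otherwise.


Condition (i): r(k − 1) = 15·3 = 45; λ(v − 1) = 6·6 = 36. Match? NO.
Condition (ii): bk = 21·4 = 84; vr = 7·15 = 105. Match? NO.
Both conditions hold? NO.

NO


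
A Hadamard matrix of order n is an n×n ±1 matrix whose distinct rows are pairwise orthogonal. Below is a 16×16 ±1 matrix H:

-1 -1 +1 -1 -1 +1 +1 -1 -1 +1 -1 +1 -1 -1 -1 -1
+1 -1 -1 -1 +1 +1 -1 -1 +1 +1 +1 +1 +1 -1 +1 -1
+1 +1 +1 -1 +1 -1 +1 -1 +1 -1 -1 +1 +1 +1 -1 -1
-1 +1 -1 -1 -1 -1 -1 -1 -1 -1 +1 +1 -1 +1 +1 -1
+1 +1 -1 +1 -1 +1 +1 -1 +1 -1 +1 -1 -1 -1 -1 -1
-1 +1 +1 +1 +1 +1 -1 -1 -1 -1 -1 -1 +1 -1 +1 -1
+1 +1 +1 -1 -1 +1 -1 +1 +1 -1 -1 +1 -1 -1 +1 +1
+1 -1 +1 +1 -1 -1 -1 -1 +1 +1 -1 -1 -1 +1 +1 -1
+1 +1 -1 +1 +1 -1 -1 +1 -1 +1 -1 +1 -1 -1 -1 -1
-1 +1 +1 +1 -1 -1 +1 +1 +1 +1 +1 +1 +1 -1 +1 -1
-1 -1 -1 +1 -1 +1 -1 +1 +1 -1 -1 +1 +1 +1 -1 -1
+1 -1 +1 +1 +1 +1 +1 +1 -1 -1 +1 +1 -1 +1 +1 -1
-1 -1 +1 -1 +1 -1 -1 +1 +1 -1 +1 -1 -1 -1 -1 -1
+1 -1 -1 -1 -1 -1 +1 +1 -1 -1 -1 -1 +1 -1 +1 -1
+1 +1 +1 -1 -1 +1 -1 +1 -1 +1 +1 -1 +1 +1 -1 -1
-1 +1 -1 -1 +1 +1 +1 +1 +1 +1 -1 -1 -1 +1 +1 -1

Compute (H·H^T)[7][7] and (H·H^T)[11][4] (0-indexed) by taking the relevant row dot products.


Row 4 of H: [1, 1, -1, 1, -1, 1, 1, -1, 1, -1, 1, -1, -1, -1, -1, -1].
Row 7 of H: [1, -1, 1, 1, -1, -1, -1, -1, 1, 1, -1, -1, -1, 1, 1, -1].
Row 11 of H: [1, -1, 1, 1, 1, 1, 1, 1, -1, -1, 1, 1, -1, 1, 1, -1].
(H·H^T)[7][7] = Σ_j H[7][j]·H[7][j] = (1)² + (-1)² + (1)² + (1)² + (-1)² + (-1)² + (-1)² + (-1)² + (1)² + (1)² + (-1)² + (-1)² + (-1)² + (1)² + (1)² + (-1)² = 1 + 1 + 1 + 1 + 1 + 1 + 1 + 1 + 1 + 1 + 1 + 1 + 1 + 1 + 1 + 1 = 16.
(H·H^T)[11][4] = Σ_j H[11][j]·H[4][j] = (1)·(1) + (-1)·(1) + (1)·(-1) + (1)·(1) + (1)·(-1) + (1)·(1) + (1)·(1) + (1)·(-1) + (-1)·(1) + (-1)·(-1) + (1)·(1) + (1)·(-1) + (-1)·(-1) + (1)·(-1) + (1)·(-1) + (-1)·(-1) = 1 + -1 + -1 + 1 + -1 + 1 + 1 + -1 + -1 + 1 + 1 + -1 + 1 + -1 + -1 + 1 = 0.
So rows 11 and 4 are orthogonal; the diagonal entry equals n = 16.

(7,7) entry = 16; (11,4) entry = 0.


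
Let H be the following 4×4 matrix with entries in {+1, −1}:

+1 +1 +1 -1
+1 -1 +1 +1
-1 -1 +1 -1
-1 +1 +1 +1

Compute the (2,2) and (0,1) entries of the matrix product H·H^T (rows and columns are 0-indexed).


Row 0 of H: [1, 1, 1, -1].
Row 1 of H: [1, -1, 1, 1].
Row 2 of H: [-1, -1, 1, -1].
(H·H^T)[2][2] = Σ_j H[2][j]·H[2][j] = (-1)² + (-1)² + (1)² + (-1)² = 1 + 1 + 1 + 1 = 4.
(H·H^T)[0][1] = Σ_j H[0][j]·H[1][j] = (1)·(1) + (1)·(-1) + (1)·(1) + (-1)·(1) = 1 + -1 + 1 + -1 = 0.
So rows 0 and 1 are orthogonal; the diagonal entry equals n = 4.

(2,2) entry = 4; (0,1) entry = 0.


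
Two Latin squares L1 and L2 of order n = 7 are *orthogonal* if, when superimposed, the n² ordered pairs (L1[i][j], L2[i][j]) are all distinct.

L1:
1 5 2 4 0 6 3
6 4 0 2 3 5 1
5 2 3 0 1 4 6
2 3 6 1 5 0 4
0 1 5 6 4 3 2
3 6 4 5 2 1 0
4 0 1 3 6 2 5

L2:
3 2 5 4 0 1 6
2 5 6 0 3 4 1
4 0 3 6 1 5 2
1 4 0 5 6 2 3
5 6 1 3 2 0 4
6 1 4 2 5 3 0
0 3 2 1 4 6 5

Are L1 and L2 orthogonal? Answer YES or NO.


Form the n² = 49 superimposed pairs (L1[i][j], L2[i][j]), row by row (rows and columns indexed from 0):
row 0: (1,3) (5,2) (2,5) (4,4) (0,0) (6,1) (3,6)
row 1: (6,2) (4,5) (0,6) (2,0) (3,3) (5,4) (1,1)
row 2: (5,4) (2,0) (3,3) (0,6) (1,1) (4,5) (6,2)
row 3: (2,1) (3,4) (6,0) (1,5) (5,6) (0,2) (4,3)
row 4: (0,5) (1,6) (5,1) (6,3) (4,2) (3,0) (2,4)
row 5: (3,6) (6,1) (4,4) (5,2) (2,5) (1,3) (0,0)
row 6: (4,0) (0,3) (1,2) (3,1) (6,4) (2,6) (5,5)
Orthogonality requires all 49 pairs distinct.
But the pair (5,4) repeats: cell (1,5) has L1 = 5, L2 = 4, and cell (2,0) has L1 = 5, L2 = 4.
A repeated pair means some other pair never occurs (only 35 distinct pairs out of 49), so the squares are not orthogonal.
Conclusion: NO.

NO


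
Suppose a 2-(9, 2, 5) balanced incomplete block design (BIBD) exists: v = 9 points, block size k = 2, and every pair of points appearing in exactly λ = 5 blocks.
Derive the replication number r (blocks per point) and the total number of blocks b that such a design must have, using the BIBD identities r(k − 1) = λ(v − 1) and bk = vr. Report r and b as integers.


Any 2-(v, k, λ) BIBD satisfies two necessary conditions:
  (i)  Each point sits in r blocks, and counting incidences through any fixed point gives r(k − 1) = λ(v − 1), so r = λ(v − 1)/(k − 1).
  (ii) Total incidences bk = vr, so b = vr/k.
Step 1: r = λ(v − 1)/(k − 1) = 5·(9 − 1)/(2 − 1) = 5·8/1 = 40/1 = 40.
Step 2: b = vr/k = 9·40/2 = 360/2 = 180.
Check integrality: r = 40 ∈ Z ✓, b = 180 ∈ Z ✓.
(These identities are necessary conditions: they determine r and b for any design with these parameters, but do not by themselves prove that one exists.)

r = 40, b = 180.


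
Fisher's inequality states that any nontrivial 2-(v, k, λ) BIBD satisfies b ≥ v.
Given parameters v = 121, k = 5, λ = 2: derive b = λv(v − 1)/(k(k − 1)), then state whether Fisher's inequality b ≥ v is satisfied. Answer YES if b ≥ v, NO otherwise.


b = λv(v − 1)/(k(k − 1)) = 2·121·120/(5·4) = 29040/20 = 1452.
Compare with v = 121: b ≥ v, so Fisher's inequality holds.

YES


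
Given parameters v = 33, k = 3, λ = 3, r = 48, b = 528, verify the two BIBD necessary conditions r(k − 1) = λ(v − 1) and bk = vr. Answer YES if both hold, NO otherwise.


Condition (i): r(k − 1) = 48·2 = 96; λ(v − 1) = 3·32 = 96. Match? YES.
Condition (ii): bk = 528·3 = 1584; vr = 33·48 = 1584. Match? YES.
Both conditions hold? YES.

YES


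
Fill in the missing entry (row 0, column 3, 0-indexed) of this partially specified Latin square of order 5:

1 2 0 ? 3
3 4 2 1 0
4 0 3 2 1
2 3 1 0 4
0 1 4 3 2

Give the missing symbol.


Row 0 contains symbols [0, 1, 2, 3] — missing [4].
Column 3 contains symbols [0, 1, 2, 3] — missing [4].
The missing symbol must appear in both missing sets; intersection = [4].
Therefore the hidden value is 4.

Missing value = 4.


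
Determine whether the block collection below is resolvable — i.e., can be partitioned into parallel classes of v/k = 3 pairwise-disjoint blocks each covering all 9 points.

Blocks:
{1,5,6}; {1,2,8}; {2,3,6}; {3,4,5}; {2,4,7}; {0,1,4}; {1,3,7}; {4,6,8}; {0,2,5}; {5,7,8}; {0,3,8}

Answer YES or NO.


v = 9, block size k = 3, number of blocks = 11.
For resolvability, blocks must partition into parallel classes of size v/k = 3.
Total blocks must therefore be a multiple of 3: 11 = 3·3 + 2 ⇒ not divisible ✗.
Resolvable? NO.

NO


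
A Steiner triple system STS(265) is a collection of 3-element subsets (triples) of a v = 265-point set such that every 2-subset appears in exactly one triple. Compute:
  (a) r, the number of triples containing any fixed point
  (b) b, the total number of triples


An STS(v) is a 2-(v, 3, 1) BIBD: block size k = 3, λ = 1.
Replication: r(k − 1) = λ(v − 1) ⇒ r·2 = 265 − 1 = 264 ⇒ r = 132.
Block count: b = v(v − 1)/6 = 265·264/6 = 69960/6 = 11660.
(Check via bk = vr: 11660·3 = 34980 = 265·132 = 34980 ✓.)

r = 132, b = 11660.


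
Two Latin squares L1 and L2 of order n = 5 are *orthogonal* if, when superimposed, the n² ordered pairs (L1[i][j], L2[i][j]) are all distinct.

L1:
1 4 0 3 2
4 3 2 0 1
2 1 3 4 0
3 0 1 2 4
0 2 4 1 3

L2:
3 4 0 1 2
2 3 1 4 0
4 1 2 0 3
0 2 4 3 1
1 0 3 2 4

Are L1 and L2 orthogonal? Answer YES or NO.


Form the n² = 25 superimposed pairs (L1[i][j], L2[i][j]), row by row (rows and columns indexed from 0):
row 0: (1,3) (4,4) (0,0) (3,1) (2,2)
row 1: (4,2) (3,3) (2,1) (0,4) (1,0)
row 2: (2,4) (1,1) (3,2) (4,0) (0,3)
row 3: (3,0) (0,2) (1,4) (2,3) (4,1)
row 4: (0,1) (2,0) (4,3) (1,2) (3,4)
Orthogonality requires all 25 pairs distinct.
Check by first coordinate: for each symbol s of L1, list the L2 entries in the n cells where L1 = s; they must all differ.
  L1 = 0: L2 entries (in reading order) 0, 4, 3, 2, 1 — all 5 distinct ✓
  L1 = 1: L2 entries (in reading order) 3, 0, 1, 4, 2 — all 5 distinct ✓
  L1 = 2: L2 entries (in reading order) 2, 1, 4, 3, 0 — all 5 distinct ✓
  L1 = 3: L2 entries (in reading order) 1, 3, 2, 0, 4 — all 5 distinct ✓
  L1 = 4: L2 entries (in reading order) 4, 2, 0, 1, 3 — all 5 distinct ✓
Every symbol of L1 meets every symbol of L2 exactly once, so all 25 pairs are distinct (25 of 25).
Conclusion: YES.

YES


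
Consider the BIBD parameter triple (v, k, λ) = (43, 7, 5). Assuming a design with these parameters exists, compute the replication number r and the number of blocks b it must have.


Any 2-(v, k, λ) BIBD satisfies two necessary conditions:
  (i)  Each point sits in r blocks, and counting incidences through any fixed point gives r(k − 1) = λ(v − 1), so r = λ(v − 1)/(k − 1).
  (ii) Total incidences bk = vr, so b = vr/k.
Step 1: r = λ(v − 1)/(k − 1) = 5·(43 − 1)/(7 − 1) = 5·42/6 = 210/6 = 35.
Step 2: b = vr/k = 43·35/7 = 1505/7 = 215.
Check integrality: r = 35 ∈ Z ✓, b = 215 ∈ Z ✓.
(These identities are necessary conditions: they determine r and b for any design with these parameters, but do not by themselves prove that one exists.)

r = 35, b = 215.


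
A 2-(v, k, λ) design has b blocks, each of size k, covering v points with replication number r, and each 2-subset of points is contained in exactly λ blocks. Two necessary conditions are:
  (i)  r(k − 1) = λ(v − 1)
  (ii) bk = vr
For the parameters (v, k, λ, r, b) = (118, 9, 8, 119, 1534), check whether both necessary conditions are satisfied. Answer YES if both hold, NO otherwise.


Condition (i): r(k − 1) = 119·8 = 952; λ(v − 1) = 8·117 = 936. Match? NO.
Condition (ii): bk = 1534·9 = 13806; vr = 118·119 = 14042. Match? NO.
Both conditions hold? NO.

NO


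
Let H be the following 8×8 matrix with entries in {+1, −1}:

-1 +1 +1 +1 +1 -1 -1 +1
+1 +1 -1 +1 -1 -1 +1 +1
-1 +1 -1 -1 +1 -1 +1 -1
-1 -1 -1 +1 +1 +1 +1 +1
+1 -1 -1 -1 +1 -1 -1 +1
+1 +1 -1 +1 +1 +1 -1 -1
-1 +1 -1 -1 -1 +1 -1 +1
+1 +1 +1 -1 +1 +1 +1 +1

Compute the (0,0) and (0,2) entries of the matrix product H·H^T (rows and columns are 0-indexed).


Row 0 of H: [-1, 1, 1, 1, 1, -1, -1, 1].
Row 2 of H: [-1, 1, -1, -1, 1, -1, 1, -1].
(H·H^T)[0][0] = Σ_j H[0][j]·H[0][j] = (-1)² + (1)² + (1)² + (1)² + (1)² + (-1)² + (-1)² + (1)² = 1 + 1 + 1 + 1 + 1 + 1 + 1 + 1 = 8.
(H·H^T)[0][2] = Σ_j H[0][j]·H[2][j] = (-1)·(-1) + (1)·(1) + (1)·(-1) + (1)·(-1) + (1)·(1) + (-1)·(-1) + (-1)·(1) + (1)·(-1) = 1 + 1 + -1 + -1 + 1 + 1 + -1 + -1 = 0.
So rows 0 and 2 are orthogonal; the diagonal entry equals n = 8.

(0,0) entry = 8; (0,2) entry = 0.


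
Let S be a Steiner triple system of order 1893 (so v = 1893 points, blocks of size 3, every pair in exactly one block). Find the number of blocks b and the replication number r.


An STS(v) is a 2-(v, 3, 1) BIBD: block size k = 3, λ = 1.
Replication: r(k − 1) = λ(v − 1) ⇒ r·2 = 1893 − 1 = 1892 ⇒ r = 946.
Block count: b = v(v − 1)/6 = 1893·1892/6 = 3581556/6 = 596926.

r = 946, b = 596926.


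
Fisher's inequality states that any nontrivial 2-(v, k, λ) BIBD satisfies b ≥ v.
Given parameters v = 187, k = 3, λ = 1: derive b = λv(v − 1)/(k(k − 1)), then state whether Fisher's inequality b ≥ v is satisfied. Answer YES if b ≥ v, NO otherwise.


b = λv(v − 1)/(k(k − 1)) = 1·187·186/(3·2) = 34782/6 = 5797.
Compare with v = 187: b ≥ v, so Fisher's inequality holds.

YES


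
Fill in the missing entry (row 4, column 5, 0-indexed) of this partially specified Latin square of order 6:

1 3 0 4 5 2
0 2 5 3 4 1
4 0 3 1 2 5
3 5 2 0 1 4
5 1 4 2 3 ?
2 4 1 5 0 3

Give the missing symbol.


Row 4 contains symbols [1, 2, 3, 4, 5] — missing [0].
Column 5 contains symbols [1, 2, 3, 4, 5] — missing [0].
The missing symbol must appear in both missing sets; intersection = [0].
Therefore the hidden value is 0.

Missing value = 0.


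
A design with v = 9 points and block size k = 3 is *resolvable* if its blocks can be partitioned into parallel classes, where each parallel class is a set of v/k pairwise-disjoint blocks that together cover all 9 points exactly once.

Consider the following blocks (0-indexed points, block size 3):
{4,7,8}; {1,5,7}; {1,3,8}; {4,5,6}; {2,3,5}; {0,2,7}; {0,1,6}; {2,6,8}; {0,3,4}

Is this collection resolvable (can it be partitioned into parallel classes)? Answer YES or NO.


v = 9, block size k = 3, number of blocks = 9.
For resolvability, blocks must partition into parallel classes of size v/k = 3.
Total blocks must therefore be a multiple of 3: 9 = 3·3 + 0 ⇒ divisible ✓.
Greedy packing gives 3 candidate class(es). Each should be a full parallel class (size 3, covers all 9 points).
  Class 1 (3 blocks): {4,7,8}; {2,3,5}; {0,1,6}. Points covered: [0, 1, 2, 3, 4, 5, 6, 7, 8].
  Class 2 (3 blocks): {1,5,7}; {2,6,8}; {0,3,4}. Points covered: [0, 1, 2, 3, 4, 5, 6, 7, 8].
  Class 3 (3 blocks): {1,3,8}; {4,5,6}; {0,2,7}. Points covered: [0, 1, 2, 3, 4, 5, 6, 7, 8].
All classes full (size 3)? YES. All classes cover every point? YES.
Resolvable? YES.

YES


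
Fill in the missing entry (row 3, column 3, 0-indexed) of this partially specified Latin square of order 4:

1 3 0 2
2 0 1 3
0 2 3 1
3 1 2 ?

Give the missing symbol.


Row 3 contains symbols [1, 2, 3] — missing [0].
Column 3 contains symbols [1, 2, 3] — missing [0].
The missing symbol must appear in both missing sets; intersection = [0].
Therefore the hidden value is 0.

Missing value = 0.


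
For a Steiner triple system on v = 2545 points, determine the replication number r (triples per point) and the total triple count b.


An STS(v) is a 2-(v, 3, 1) BIBD: block size k = 3, λ = 1.
Replication: r(k − 1) = λ(v − 1) ⇒ r·2 = 2545 − 1 = 2544 ⇒ r = 1272.
Block count: b = v(v − 1)/6 = 2545·2544/6 = 6474480/6 = 1079080.
(Check via bk = vr: 1079080·3 = 3237240 = 2545·1272 = 3237240 ✓.)

r = 1272, b = 1079080.


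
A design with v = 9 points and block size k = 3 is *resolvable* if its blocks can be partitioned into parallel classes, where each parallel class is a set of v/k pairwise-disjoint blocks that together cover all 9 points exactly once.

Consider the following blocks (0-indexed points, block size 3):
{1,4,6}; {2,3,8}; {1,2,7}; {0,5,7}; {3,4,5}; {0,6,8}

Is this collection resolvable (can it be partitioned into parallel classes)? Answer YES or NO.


v = 9, block size k = 3, number of blocks = 6.
For resolvability, blocks must partition into parallel classes of size v/k = 3.
Total blocks must therefore be a multiple of 3: 6 = 3·2 + 0 ⇒ divisible ✓.
Greedy packing gives 2 candidate class(es). Each should be a full parallel class (size 3, covers all 9 points).
  Class 1 (3 blocks): {1,4,6}; {2,3,8}; {0,5,7}. Points covered: [0, 1, 2, 3, 4, 5, 6, 7, 8].
  Class 2 (3 blocks): {1,2,7}; {3,4,5}; {0,6,8}. Points covered: [0, 1, 2, 3, 4, 5, 6, 7, 8].
All classes full (size 3)? YES. All classes cover every point? YES.
Resolvable? YES.

YES


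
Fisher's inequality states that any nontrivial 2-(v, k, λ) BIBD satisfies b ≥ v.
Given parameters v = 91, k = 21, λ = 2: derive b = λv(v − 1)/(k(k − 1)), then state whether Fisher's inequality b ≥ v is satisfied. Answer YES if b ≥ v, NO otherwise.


b = λv(v − 1)/(k(k − 1)) = 2·91·90/(21·20) = 16380/420 = 39.
Compare with v = 91: b < v, so Fisher's inequality fails.

NO


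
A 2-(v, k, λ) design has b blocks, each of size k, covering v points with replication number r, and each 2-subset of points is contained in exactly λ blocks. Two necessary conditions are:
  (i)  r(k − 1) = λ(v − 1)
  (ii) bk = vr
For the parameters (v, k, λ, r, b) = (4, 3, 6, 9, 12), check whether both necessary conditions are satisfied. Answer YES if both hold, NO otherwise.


Condition (i): r(k − 1) = 9·2 = 18; λ(v − 1) = 6·3 = 18. Match? YES.
Condition (ii): bk = 12·3 = 36; vr = 4·9 = 36. Match? YES.
Both conditions hold? YES.

YES


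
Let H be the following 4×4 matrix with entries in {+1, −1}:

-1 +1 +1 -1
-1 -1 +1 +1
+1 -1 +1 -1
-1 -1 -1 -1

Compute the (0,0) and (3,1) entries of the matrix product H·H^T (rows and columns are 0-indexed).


Row 0 of H: [-1, 1, 1, -1].
Row 1 of H: [-1, -1, 1, 1].
Row 3 of H: [-1, -1, -1, -1].
(H·H^T)[0][0] = Σ_j H[0][j]·H[0][j] = (-1)² + (1)² + (1)² + (-1)² = 1 + 1 + 1 + 1 = 4.
(H·H^T)[3][1] = Σ_j H[3][j]·H[1][j] = (-1)·(-1) + (-1)·(-1) + (-1)·(1) + (-1)·(1) = 1 + 1 + -1 + -1 = 0.
So rows 3 and 1 are orthogonal; the diagonal entry equals n = 4.

(0,0) entry = 4; (3,1) entry = 0.


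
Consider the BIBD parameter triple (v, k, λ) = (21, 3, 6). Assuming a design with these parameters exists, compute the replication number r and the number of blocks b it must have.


Any 2-(v, k, λ) BIBD satisfies two necessary conditions:
  (i)  Each point sits in r blocks, and counting incidences through any fixed point gives r(k − 1) = λ(v − 1), so r = λ(v − 1)/(k − 1).
  (ii) Total incidences bk = vr, so b = vr/k.
Step 1: r = λ(v − 1)/(k − 1) = 6·(21 − 1)/(3 − 1) = 6·20/2 = 120/2 = 60.
Step 2: b = vr/k = 21·60/3 = 1260/3 = 420.
Check integrality: r = 60 ∈ Z ✓, b = 420 ∈ Z ✓.
(These identities are necessary conditions: they determine r and b for any design with these parameters, but do not by themselves prove that one exists.)

r = 60, b = 420.


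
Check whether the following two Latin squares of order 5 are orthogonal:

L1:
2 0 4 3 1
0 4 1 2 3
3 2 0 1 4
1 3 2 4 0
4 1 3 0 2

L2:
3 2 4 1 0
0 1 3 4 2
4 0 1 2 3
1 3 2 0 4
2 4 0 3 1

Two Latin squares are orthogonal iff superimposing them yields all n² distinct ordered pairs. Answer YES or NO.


Form the n² = 25 superimposed pairs (L1[i][j], L2[i][j]), row by row (rows and columns indexed from 0):
row 0: (2,3) (0,2) (4,4) (3,1) (1,0)
row 1: (0,0) (4,1) (1,3) (2,4) (3,2)
row 2: (3,4) (2,0) (0,1) (1,2) (4,3)
row 3: (1,1) (3,3) (2,2) (4,0) (0,4)
row 4: (4,2) (1,4) (3,0) (0,3) (2,1)
Orthogonality requires all 25 pairs distinct.
Check by first coordinate: for each symbol s of L1, list the L2 entries in the n cells where L1 = s; they must all differ.
  L1 = 0: L2 entries (in reading order) 2, 0, 1, 4, 3 — all 5 distinct ✓
  L1 = 1: L2 entries (in reading order) 0, 3, 2, 1, 4 — all 5 distinct ✓
  L1 = 2: L2 entries (in reading order) 3, 4, 0, 2, 1 — all 5 distinct ✓
  L1 = 3: L2 entries (in reading order) 1, 2, 4, 3, 0 — all 5 distinct ✓
  L1 = 4: L2 entries (in reading order) 4, 1, 3, 0, 2 — all 5 distinct ✓
Every symbol of L1 meets every symbol of L2 exactly once, so all 25 pairs are distinct (25 of 25).
Conclusion: YES.

YES


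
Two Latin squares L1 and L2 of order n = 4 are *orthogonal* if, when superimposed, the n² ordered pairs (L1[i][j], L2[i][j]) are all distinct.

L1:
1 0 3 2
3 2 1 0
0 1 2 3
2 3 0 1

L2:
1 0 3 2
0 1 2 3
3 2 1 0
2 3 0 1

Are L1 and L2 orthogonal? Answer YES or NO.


Form the n² = 16 superimposed pairs (L1[i][j], L2[i][j]), row by row (rows and columns indexed from 0):
row 0: (1,1) (0,0) (3,3) (2,2)
row 1: (3,0) (2,1) (1,2) (0,3)
row 2: (0,3) (1,2) (2,1) (3,0)
row 3: (2,2) (3,3) (0,0) (1,1)
Orthogonality requires all 16 pairs distinct.
But the pair (0,3) repeats: cell (1,3) has L1 = 0, L2 = 3, and cell (2,0) has L1 = 0, L2 = 3.
A repeated pair means some other pair never occurs (only 8 distinct pairs out of 16), so the squares are not orthogonal.
Conclusion: NO.

NO


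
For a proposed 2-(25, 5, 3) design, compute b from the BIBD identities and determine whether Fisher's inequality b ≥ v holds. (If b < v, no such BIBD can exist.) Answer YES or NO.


b = λv(v − 1)/(k(k − 1)) = 3·25·24/(5·4) = 1800/20 = 90.
Compare with v = 25: b ≥ v, so Fisher's inequality holds.

YES


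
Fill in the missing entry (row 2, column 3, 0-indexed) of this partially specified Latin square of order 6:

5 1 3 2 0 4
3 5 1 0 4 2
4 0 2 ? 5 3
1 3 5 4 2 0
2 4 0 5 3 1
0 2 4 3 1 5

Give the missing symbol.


Row 2 contains symbols [0, 2, 3, 4, 5] — missing [1].
Column 3 contains symbols [0, 2, 3, 4, 5] — missing [1].
The missing symbol must appear in both missing sets; intersection = [1].
Therefore the hidden value is 1.

Missing value = 1.
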